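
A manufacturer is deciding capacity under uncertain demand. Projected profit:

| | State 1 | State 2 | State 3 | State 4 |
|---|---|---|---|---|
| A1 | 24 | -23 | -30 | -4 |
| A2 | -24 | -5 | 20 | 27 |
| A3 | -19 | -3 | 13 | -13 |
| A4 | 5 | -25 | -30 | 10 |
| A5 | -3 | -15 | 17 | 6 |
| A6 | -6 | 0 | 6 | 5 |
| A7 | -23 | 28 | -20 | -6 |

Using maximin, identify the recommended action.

A6

Row minima: A1=-30, A2=-24, A3=-19, A4=-30, A5=-15, A6=-6, A7=-23
Best worst-case = -6 → A6.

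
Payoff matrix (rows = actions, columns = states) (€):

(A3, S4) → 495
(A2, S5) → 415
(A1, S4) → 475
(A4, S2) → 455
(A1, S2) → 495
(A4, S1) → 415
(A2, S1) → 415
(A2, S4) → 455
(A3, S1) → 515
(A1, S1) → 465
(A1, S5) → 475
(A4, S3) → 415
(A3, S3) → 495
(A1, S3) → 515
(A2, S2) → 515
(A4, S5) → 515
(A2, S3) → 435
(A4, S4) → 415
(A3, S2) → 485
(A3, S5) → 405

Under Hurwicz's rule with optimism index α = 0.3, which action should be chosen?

A1

A1: 0.3·515 + 0.7·465 = 480
A2: 0.3·515 + 0.7·415 = 445
A3: 0.3·515 + 0.7·405 = 438
A4: 0.3·515 + 0.7·415 = 445
Highest Hurwicz score = 480 → A1.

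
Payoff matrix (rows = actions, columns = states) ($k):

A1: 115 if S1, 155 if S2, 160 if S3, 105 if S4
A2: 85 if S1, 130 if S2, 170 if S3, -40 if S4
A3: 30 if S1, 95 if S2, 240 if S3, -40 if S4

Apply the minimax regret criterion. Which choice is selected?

A1

Column bests: S1=115, S2=155, S3=240, S4=105.
A1 regrets: 0, 0, 80, 0 → max 80
A2 regrets: 30, 25, 70, 145 → max 145
A3 regrets: 85, 60, 0, 145 → max 145
Smallest max regret = 80 → A1.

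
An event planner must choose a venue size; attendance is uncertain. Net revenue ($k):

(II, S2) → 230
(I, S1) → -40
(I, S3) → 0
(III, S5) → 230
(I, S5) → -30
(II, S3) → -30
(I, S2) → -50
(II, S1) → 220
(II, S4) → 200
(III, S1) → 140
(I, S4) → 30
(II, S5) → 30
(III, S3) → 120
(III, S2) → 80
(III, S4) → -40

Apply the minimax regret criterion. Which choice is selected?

Column bests: S1=220, S2=230, S3=120, S4=200, S5=230.
I regrets: 260, 280, 120, 170, 260 → max 280
II regrets: 0, 0, 150, 0, 200 → max 200
III regrets: 80, 150, 0, 240, 0 → max 240
Smallest max regret = 200 → II.

II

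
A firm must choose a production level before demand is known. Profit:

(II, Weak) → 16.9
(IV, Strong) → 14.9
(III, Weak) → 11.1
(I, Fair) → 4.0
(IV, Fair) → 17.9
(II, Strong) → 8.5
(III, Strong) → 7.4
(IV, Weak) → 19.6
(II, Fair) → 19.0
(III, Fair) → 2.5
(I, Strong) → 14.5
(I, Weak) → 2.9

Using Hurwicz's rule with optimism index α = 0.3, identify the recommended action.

I: 0.3·14.5 + 0.7·2.9 = 6.38
II: 0.3·19.0 + 0.7·8.5 = 11.65
III: 0.3·11.1 + 0.7·2.5 = 5.08
IV: 0.3·19.6 + 0.7·14.9 = 16.31
Highest Hurwicz score = 16.31 → IV.

IV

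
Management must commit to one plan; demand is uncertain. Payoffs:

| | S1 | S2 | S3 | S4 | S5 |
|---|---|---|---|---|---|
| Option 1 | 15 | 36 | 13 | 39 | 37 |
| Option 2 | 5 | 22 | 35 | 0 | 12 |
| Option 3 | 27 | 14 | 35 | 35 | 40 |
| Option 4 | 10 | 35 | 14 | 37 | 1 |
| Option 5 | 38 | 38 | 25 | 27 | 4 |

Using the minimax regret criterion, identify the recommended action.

Option 1

Column bests: S1=38, S2=38, S3=35, S4=39, S5=40.
Option 1 regrets: 23, 2, 22, 0, 3 → max 23
Option 2 regrets: 33, 16, 0, 39, 28 → max 39
Option 3 regrets: 11, 24, 0, 4, 0 → max 24
Option 4 regrets: 28, 3, 21, 2, 39 → max 39
Option 5 regrets: 0, 0, 10, 12, 36 → max 36
Smallest max regret = 23 → Option 1.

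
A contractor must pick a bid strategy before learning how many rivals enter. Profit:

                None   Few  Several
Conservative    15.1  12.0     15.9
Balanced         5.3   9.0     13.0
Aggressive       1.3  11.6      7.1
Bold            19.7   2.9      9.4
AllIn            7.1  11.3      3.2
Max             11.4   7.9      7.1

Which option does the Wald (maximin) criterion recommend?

Conservative

Row minima: Conservative=12.0, Balanced=5.3, Aggressive=1.3, Bold=2.9, AllIn=3.2, Max=7.1
Best worst-case = 12.0 → Conservative.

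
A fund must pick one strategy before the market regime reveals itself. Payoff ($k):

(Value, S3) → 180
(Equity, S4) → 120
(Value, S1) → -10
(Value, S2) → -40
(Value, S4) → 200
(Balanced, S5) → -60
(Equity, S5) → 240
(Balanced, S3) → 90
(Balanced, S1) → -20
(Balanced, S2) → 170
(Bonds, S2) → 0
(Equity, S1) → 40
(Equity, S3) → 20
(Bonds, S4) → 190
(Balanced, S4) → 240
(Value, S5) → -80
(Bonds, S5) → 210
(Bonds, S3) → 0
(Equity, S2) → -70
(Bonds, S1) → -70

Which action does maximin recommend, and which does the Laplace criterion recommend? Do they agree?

Row minima: Balanced=-60, Equity=-70, Bonds=-70, Value=-80
Best worst-case = -60 → Balanced.
Row averages: Balanced=84, Equity=70, Bonds=66, Value=50
Highest average = 84 → Balanced.

maximin → Balanced; laplace → Balanced (agree)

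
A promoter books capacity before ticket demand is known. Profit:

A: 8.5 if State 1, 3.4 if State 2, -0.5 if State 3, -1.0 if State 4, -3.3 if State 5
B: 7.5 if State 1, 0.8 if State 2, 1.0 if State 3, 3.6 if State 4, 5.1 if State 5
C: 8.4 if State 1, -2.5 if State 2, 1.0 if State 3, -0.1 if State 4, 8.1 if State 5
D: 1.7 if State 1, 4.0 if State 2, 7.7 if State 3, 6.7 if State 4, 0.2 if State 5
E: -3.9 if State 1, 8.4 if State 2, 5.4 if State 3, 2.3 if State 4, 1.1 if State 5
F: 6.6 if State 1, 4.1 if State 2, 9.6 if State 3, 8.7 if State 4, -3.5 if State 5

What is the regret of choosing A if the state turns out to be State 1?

0.0

Best payoff under State 1 is 8.5.
Regret = 8.5 − 8.5 = 0.0.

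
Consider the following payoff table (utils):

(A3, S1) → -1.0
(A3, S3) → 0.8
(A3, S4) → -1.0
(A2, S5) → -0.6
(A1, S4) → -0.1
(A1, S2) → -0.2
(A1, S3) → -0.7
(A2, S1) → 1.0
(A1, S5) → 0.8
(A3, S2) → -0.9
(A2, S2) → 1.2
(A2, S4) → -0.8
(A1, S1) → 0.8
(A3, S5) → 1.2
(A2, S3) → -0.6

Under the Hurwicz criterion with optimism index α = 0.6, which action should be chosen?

A1: 0.6·0.8 + 0.4·(-0.7) = 0.2
A2: 0.6·1.2 + 0.4·(-0.8) = 0.4
A3: 0.6·1.2 + 0.4·(-1.0) = 0.32
Highest Hurwicz score = 0.4 → A2.

A2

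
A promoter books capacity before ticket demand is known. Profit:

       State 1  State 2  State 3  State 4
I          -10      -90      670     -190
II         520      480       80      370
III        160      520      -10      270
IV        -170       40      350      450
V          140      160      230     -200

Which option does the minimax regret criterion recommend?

II

Column bests: State 1=520, State 2=520, State 3=670, State 4=450.
I regrets: 530, 610, 0, 640 → max 640
II regrets: 0, 40, 590, 80 → max 590
III regrets: 360, 0, 680, 180 → max 680
IV regrets: 690, 480, 320, 0 → max 690
V regrets: 380, 360, 440, 650 → max 650
Smallest max regret = 590 → II.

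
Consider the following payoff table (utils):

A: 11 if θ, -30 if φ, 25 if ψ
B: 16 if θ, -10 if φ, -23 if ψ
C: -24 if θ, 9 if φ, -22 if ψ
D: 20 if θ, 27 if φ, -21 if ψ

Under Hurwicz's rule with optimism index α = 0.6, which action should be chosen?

D

A: 0.6·25 + 0.4·(-30) = 3
B: 0.6·16 + 0.4·(-23) = 0.4
C: 0.6·9 + 0.4·(-24) = -4.2
D: 0.6·27 + 0.4·(-21) = 7.8
Highest Hurwicz score = 7.8 → D.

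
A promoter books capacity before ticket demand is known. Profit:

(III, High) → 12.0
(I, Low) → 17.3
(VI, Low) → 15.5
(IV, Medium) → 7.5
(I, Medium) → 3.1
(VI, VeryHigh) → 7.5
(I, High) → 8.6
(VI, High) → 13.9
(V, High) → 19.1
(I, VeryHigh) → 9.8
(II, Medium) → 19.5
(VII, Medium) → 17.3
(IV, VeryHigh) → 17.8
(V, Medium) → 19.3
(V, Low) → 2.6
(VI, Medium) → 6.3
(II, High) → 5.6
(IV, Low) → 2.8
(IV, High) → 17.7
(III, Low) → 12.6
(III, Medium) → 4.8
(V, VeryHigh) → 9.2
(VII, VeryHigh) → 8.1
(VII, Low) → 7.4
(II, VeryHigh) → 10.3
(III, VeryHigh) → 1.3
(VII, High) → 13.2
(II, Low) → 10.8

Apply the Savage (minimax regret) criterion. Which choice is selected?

Column bests: Low=17.3, Medium=19.5, High=19.1, VeryHigh=17.8.
I regrets: 0.0, 16.4, 10.5, 8.0 → max 16.4
II regrets: 6.5, 0.0, 13.5, 7.5 → max 13.5
III regrets: 4.7, 14.7, 7.1, 16.5 → max 16.5
IV regrets: 14.5, 12.0, 1.4, 0.0 → max 14.5
V regrets: 14.7, 0.2, 0.0, 8.6 → max 14.7
VI regrets: 1.8, 13.2, 5.2, 10.3 → max 13.2
VII regrets: 9.9, 2.2, 5.9, 9.7 → max 9.9
Smallest max regret = 9.9 → VII.

VII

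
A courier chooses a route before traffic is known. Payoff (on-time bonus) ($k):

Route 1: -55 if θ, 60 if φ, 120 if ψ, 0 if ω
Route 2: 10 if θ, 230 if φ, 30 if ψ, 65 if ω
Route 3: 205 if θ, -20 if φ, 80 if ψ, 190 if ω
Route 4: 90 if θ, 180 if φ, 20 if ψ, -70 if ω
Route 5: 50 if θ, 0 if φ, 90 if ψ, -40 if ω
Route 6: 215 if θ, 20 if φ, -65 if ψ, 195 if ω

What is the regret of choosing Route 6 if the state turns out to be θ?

Best payoff under θ is 215.
Regret = 215 − 215 = 0.

0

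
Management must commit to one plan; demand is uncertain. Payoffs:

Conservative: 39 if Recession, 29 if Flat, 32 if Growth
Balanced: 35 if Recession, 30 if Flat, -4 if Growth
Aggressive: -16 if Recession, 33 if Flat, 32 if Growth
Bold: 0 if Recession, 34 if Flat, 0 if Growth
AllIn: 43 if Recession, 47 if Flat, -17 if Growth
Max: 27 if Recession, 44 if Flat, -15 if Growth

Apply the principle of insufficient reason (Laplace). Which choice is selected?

Conservative

Row averages: Conservative=100/3, Balanced=61/3, Aggressive=49/3, Bold=34/3, AllIn=73/3, Max=56/3
Highest average = 100/3 → Conservative.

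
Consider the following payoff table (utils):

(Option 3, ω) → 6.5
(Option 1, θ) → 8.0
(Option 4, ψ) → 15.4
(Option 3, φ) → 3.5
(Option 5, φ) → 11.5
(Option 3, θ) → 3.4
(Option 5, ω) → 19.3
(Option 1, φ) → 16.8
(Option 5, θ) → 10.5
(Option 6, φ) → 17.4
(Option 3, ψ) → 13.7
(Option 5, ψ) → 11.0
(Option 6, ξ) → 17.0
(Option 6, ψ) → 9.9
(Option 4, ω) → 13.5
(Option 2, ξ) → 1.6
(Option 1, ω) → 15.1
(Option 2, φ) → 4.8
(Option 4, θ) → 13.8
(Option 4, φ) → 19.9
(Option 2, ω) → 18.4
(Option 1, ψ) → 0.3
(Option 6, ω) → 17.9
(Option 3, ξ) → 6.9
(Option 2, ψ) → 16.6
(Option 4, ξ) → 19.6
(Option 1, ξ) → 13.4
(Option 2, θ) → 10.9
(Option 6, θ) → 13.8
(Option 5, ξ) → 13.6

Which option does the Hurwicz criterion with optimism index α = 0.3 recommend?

Option 1: 0.3·16.8 + 0.7·0.3 = 5.25
Option 2: 0.3·18.4 + 0.7·1.6 = 6.64
Option 3: 0.3·13.7 + 0.7·3.4 = 6.49
Option 4: 0.3·19.9 + 0.7·13.5 = 15.42
Option 5: 0.3·19.3 + 0.7·10.5 = 13.14
Option 6: 0.3·17.9 + 0.7·9.9 = 12.3
Highest Hurwicz score = 15.42 → Option 4.

Option 4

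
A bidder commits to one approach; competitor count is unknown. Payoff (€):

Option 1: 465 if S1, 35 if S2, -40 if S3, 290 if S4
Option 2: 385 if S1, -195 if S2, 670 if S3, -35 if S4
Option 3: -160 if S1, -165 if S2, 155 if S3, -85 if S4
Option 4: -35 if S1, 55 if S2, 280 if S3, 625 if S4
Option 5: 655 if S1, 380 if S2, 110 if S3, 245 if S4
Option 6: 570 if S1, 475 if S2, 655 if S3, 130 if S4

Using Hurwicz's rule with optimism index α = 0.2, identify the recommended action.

Option 1: 0.2·465 + 0.8·(-40) = 61
Option 2: 0.2·670 + 0.8·(-195) = -22
Option 3: 0.2·155 + 0.8·(-165) = -101
Option 4: 0.2·625 + 0.8·(-35) = 97
Option 5: 0.2·655 + 0.8·110 = 219
Option 6: 0.2·655 + 0.8·130 = 235
Highest Hurwicz score = 235 → Option 6.

Option 6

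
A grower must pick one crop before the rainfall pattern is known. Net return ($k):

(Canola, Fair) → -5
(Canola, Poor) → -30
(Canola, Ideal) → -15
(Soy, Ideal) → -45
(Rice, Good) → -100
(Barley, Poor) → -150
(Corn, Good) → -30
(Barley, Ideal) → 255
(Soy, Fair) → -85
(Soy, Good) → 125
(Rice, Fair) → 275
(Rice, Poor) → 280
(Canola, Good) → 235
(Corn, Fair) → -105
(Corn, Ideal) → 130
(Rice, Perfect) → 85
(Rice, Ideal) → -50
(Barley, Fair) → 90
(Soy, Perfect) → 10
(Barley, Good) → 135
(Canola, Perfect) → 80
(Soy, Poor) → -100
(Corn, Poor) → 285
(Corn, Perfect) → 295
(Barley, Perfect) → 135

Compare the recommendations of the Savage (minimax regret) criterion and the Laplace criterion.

Column bests: Poor=285, Fair=275, Good=235, Ideal=255, Perfect=295.
Barley regrets: 435, 185, 100, 0, 160 → max 435
Canola regrets: 315, 280, 0, 270, 215 → max 315
Rice regrets: 5, 0, 335, 305, 210 → max 335
Corn regrets: 0, 380, 265, 125, 0 → max 380
Soy regrets: 385, 360, 110, 300, 285 → max 385
Smallest max regret = 315 → Canola.
Row averages: Barley=93, Canola=53, Rice=98, Corn=115, Soy=-19
Highest average = 115 → Corn.

minimax regret → Canola; laplace → Corn (disagree)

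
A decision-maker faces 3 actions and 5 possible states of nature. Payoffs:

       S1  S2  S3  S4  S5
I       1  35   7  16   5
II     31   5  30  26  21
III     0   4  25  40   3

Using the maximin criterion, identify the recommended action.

II

Row minima: I=1, II=5, III=0
Best worst-case = 5 → II.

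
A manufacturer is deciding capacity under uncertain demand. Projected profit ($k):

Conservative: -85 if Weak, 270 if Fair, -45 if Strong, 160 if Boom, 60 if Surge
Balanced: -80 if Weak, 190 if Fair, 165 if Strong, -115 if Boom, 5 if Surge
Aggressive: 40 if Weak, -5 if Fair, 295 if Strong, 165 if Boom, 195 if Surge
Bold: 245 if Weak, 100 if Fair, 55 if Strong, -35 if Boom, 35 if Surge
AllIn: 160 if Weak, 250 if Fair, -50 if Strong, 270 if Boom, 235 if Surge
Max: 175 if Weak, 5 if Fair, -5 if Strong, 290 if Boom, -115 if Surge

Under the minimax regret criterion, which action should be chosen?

Aggressive

Column bests: Weak=245, Fair=270, Strong=295, Boom=290, Surge=235.
Conservative regrets: 330, 0, 340, 130, 175 → max 340
Balanced regrets: 325, 80, 130, 405, 230 → max 405
Aggressive regrets: 205, 275, 0, 125, 40 → max 275
Bold regrets: 0, 170, 240, 325, 200 → max 325
AllIn regrets: 85, 20, 345, 20, 0 → max 345
Max regrets: 70, 265, 300, 0, 350 → max 350
Smallest max regret = 275 → Aggressive.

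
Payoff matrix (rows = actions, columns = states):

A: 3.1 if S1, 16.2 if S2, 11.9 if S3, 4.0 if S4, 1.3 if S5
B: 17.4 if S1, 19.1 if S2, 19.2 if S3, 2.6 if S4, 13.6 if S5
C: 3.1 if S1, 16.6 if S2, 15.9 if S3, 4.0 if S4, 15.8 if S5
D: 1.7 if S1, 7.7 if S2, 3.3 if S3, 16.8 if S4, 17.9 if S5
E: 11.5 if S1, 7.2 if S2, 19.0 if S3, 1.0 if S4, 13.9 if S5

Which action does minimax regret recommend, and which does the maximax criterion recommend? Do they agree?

Column bests: S1=17.4, S2=19.1, S3=19.2, S4=16.8, S5=17.9.
A regrets: 14.3, 2.9, 7.3, 12.8, 16.6 → max 16.6
B regrets: 0.0, 0.0, 0.0, 14.2, 4.3 → max 14.2
C regrets: 14.3, 2.5, 3.3, 12.8, 2.1 → max 14.3
D regrets: 15.7, 11.4, 15.9, 0.0, 0.0 → max 15.9
E regrets: 5.9, 11.9, 0.2, 15.8, 4.0 → max 15.8
Smallest max regret = 14.2 → B.
Row maxima: A=16.2, B=19.2, C=16.6, D=17.9, E=19.0
Best best-case = 19.2 → B.

minimax regret → B; maximax → B (agree)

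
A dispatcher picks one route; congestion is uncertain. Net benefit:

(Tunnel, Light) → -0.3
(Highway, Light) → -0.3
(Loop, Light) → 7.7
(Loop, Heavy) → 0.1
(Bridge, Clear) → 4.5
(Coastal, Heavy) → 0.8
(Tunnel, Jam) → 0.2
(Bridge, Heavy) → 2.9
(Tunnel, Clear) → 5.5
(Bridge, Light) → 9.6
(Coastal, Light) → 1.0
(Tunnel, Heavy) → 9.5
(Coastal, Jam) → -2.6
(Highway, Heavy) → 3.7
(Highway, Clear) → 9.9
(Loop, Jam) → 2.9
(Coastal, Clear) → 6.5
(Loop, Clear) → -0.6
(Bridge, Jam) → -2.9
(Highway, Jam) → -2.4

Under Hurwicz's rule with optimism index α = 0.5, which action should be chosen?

Coastal: 0.5·6.5 + 0.5·(-2.6) = 1.95
Bridge: 0.5·9.6 + 0.5·(-2.9) = 3.35
Loop: 0.5·7.7 + 0.5·(-0.6) = 3.55
Highway: 0.5·9.9 + 0.5·(-2.4) = 3.75
Tunnel: 0.5·9.5 + 0.5·(-0.3) = 4.6
Highest Hurwicz score = 4.6 → Tunnel.

Tunnel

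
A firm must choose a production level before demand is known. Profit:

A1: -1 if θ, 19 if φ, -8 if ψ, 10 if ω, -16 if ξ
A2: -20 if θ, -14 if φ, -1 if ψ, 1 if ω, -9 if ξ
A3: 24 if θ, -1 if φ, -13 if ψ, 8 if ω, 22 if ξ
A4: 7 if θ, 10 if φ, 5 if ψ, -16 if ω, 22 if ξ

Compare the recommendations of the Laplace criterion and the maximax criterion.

Row averages: A1=0.8, A2=-8.6, A3=8, A4=5.6
Highest average = 8 → A3.
Row maxima: A1=19, A2=1, A3=24, A4=22
Best best-case = 24 → A3.

laplace → A3; maximax → A3 (agree)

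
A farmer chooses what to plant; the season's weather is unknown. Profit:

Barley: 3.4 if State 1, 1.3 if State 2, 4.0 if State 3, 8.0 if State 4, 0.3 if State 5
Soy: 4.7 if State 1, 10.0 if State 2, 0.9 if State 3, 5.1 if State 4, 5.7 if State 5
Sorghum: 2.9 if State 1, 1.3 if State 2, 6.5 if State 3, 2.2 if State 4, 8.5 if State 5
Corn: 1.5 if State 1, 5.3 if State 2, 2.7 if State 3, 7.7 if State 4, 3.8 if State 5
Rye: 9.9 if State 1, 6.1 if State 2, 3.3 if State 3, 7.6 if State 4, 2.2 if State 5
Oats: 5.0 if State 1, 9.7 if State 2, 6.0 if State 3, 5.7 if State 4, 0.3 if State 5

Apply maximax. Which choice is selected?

Row maxima: Barley=8.0, Soy=10.0, Sorghum=8.5, Corn=7.7, Rye=9.9, Oats=9.7
Best best-case = 10.0 → Soy.

Soy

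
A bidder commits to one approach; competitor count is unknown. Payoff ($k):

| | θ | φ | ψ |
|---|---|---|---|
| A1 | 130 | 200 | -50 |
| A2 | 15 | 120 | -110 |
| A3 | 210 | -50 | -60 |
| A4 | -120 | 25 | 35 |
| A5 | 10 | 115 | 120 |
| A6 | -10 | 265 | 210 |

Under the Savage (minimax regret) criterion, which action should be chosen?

Column bests: θ=210, φ=265, ψ=210.
A1 regrets: 80, 65, 260 → max 260
A2 regrets: 195, 145, 320 → max 320
A3 regrets: 0, 315, 270 → max 315
A4 regrets: 330, 240, 175 → max 330
A5 regrets: 200, 150, 90 → max 200
A6 regrets: 220, 0, 0 → max 220
Smallest max regret = 200 → A5.

A5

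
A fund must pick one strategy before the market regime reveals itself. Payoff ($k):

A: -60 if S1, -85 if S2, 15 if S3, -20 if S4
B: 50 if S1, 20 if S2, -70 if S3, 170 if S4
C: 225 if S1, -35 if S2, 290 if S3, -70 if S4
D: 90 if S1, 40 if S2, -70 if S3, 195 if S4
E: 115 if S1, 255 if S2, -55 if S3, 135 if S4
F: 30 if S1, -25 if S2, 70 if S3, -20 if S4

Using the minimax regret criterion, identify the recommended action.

F

Column bests: S1=225, S2=255, S3=290, S4=195.
A regrets: 285, 340, 275, 215 → max 340
B regrets: 175, 235, 360, 25 → max 360
C regrets: 0, 290, 0, 265 → max 290
D regrets: 135, 215, 360, 0 → max 360
E regrets: 110, 0, 345, 60 → max 345
F regrets: 195, 280, 220, 215 → max 280
Smallest max regret = 280 → F.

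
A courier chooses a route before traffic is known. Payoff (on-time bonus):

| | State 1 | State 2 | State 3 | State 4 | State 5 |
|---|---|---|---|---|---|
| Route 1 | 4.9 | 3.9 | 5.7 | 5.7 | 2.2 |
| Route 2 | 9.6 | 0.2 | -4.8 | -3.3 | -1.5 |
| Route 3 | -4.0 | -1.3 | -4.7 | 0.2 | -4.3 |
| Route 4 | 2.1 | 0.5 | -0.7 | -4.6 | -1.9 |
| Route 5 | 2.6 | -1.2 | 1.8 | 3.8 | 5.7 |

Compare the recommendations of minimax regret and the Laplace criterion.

Column bests: State 1=9.6, State 2=3.9, State 3=5.7, State 4=5.7, State 5=5.7.
Route 1 regrets: 4.7, 0.0, 0.0, 0.0, 3.5 → max 4.7
Route 2 regrets: 0.0, 3.7, 10.5, 9.0, 7.2 → max 10.5
Route 3 regrets: 13.6, 5.2, 10.4, 5.5, 10.0 → max 13.6
Route 4 regrets: 7.5, 3.4, 6.4, 10.3, 7.6 → max 10.3
Route 5 regrets: 7.0, 5.1, 3.9, 1.9, 0.0 → max 7.0
Smallest max regret = 4.7 → Route 1.
Row averages: Route 1=4.48, Route 2=0.04, Route 3=-2.82, Route 4=-0.92, Route 5=2.54
Highest average = 4.48 → Route 1.

minimax regret → Route 1; laplace → Route 1 (agree)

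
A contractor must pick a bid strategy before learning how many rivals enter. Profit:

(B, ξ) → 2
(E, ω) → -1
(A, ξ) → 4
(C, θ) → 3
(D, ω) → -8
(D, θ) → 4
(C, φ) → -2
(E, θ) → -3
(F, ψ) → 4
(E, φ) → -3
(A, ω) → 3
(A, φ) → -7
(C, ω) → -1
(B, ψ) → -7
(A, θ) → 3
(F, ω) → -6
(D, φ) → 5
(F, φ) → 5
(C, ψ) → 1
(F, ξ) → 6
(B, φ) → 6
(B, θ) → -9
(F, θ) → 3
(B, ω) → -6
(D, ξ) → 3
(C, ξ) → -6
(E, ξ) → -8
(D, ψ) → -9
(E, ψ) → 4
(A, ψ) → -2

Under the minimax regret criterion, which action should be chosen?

F

Column bests: θ=4, φ=6, ψ=4, ω=3, ξ=6.
A regrets: 1, 13, 6, 0, 2 → max 13
B regrets: 13, 0, 11, 9, 4 → max 13
C regrets: 1, 8, 3, 4, 12 → max 12
D regrets: 0, 1, 13, 11, 3 → max 13
E regrets: 7, 9, 0, 4, 14 → max 14
F regrets: 1, 1, 0, 9, 0 → max 9
Smallest max regret = 9 → F.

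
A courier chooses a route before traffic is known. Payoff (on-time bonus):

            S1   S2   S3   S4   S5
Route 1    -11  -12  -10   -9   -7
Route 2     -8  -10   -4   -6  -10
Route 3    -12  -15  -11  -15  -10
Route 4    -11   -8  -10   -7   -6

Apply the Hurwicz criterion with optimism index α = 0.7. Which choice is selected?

Route 2

Route 1: 0.7·(-7) + 0.3·(-12) = -8.5
Route 2: 0.7·(-4) + 0.3·(-10) = -5.8
Route 3: 0.7·(-10) + 0.3·(-15) = -11.5
Route 4: 0.7·(-6) + 0.3·(-11) = -7.5
Highest Hurwicz score = -5.8 → Route 2.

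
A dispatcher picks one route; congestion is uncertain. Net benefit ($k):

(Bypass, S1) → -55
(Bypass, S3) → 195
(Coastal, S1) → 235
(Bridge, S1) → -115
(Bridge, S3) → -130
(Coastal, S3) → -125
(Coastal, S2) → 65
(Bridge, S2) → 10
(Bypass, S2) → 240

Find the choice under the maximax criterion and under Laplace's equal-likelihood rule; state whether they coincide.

maximax → Bypass; laplace → Bypass (agree)

Row maxima: Bridge=10, Bypass=240, Coastal=235
Best best-case = 240 → Bypass.
Row averages: Bridge=-235/3, Bypass=380/3, Coastal=175/3
Highest average = 380/3 → Bypass.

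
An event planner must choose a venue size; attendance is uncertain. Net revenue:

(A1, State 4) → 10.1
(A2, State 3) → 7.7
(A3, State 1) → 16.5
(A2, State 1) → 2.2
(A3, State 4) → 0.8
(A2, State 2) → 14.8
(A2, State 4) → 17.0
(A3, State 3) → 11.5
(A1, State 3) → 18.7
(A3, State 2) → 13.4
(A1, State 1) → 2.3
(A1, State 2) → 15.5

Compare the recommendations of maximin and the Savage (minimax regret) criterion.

maximin → A1; minimax regret → A1 (agree)

Row minima: A1=2.3, A2=2.2, A3=0.8
Best worst-case = 2.3 → A1.
Column bests: State 1=16.5, State 2=15.5, State 3=18.7, State 4=17.0.
A1 regrets: 14.2, 0.0, 0.0, 6.9 → max 14.2
A2 regrets: 14.3, 0.7, 11.0, 0.0 → max 14.3
A3 regrets: 0.0, 2.1, 7.2, 16.2 → max 16.2
Smallest max regret = 14.2 → A1.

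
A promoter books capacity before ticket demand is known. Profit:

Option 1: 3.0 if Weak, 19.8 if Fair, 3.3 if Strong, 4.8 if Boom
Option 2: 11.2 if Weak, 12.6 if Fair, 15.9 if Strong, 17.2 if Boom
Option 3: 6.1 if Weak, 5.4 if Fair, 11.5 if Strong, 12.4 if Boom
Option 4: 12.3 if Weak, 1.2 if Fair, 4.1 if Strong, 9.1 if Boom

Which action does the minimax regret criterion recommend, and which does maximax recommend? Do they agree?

Column bests: Weak=12.3, Fair=19.8, Strong=15.9, Boom=17.2.
Option 1 regrets: 9.3, 0.0, 12.6, 12.4 → max 12.6
Option 2 regrets: 1.1, 7.2, 0.0, 0.0 → max 7.2
Option 3 regrets: 6.2, 14.4, 4.4, 4.8 → max 14.4
Option 4 regrets: 0.0, 18.6, 11.8, 8.1 → max 18.6
Smallest max regret = 7.2 → Option 2.
Row maxima: Option 1=19.8, Option 2=17.2, Option 3=12.4, Option 4=12.3
Best best-case = 19.8 → Option 1.

minimax regret → Option 2; maximax → Option 1 (disagree)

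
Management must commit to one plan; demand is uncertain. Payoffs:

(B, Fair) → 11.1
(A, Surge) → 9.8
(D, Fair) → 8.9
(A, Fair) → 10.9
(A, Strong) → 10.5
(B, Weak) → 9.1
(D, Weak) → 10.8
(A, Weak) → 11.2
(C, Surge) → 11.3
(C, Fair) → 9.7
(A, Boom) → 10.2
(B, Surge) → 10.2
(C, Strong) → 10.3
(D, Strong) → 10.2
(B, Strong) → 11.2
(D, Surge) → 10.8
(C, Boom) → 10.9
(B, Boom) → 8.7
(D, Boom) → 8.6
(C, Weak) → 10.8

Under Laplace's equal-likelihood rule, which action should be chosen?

C

Row averages: A=10.52, B=10.06, C=10.6, D=9.86
Highest average = 10.6 → C.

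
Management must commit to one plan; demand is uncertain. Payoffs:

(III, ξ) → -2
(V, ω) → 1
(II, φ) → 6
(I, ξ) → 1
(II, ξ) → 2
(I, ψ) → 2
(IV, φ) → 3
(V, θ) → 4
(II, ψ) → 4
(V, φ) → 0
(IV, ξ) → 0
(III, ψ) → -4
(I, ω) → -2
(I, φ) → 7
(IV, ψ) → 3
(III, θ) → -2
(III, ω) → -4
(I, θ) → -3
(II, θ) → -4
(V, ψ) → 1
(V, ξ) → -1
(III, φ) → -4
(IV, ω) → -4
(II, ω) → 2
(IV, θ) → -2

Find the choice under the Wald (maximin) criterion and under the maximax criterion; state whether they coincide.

Row minima: I=-3, II=-4, III=-4, IV=-4, V=-1
Best worst-case = -1 → V.
Row maxima: I=7, II=6, III=-2, IV=3, V=4
Best best-case = 7 → I.

maximin → V; maximax → I (disagree)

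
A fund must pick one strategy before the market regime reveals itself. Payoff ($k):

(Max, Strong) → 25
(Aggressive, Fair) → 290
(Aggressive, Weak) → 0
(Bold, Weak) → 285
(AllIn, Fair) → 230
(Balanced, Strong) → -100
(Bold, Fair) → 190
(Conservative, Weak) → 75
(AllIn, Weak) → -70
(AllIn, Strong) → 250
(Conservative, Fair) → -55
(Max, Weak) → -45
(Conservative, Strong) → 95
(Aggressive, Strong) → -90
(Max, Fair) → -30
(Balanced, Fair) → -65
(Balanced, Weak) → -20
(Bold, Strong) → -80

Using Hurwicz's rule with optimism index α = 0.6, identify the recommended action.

Conservative: 0.6·95 + 0.4·(-55) = 35
Balanced: 0.6·(-20) + 0.4·(-100) = -52
Aggressive: 0.6·290 + 0.4·(-90) = 138
Bold: 0.6·285 + 0.4·(-80) = 139
AllIn: 0.6·250 + 0.4·(-70) = 122
Max: 0.6·25 + 0.4·(-45) = -3
Highest Hurwicz score = 139 → Bold.

Bold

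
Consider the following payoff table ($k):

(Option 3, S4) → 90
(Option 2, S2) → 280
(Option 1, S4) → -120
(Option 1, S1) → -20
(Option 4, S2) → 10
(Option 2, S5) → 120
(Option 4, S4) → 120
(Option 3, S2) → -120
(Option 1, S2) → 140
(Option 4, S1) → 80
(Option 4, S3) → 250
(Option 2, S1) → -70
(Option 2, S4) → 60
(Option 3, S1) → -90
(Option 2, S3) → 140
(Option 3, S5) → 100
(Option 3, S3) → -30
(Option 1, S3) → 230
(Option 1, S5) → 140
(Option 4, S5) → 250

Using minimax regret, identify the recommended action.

Column bests: S1=80, S2=280, S3=250, S4=120, S5=250.
Option 1 regrets: 100, 140, 20, 240, 110 → max 240
Option 2 regrets: 150, 0, 110, 60, 130 → max 150
Option 3 regrets: 170, 400, 280, 30, 150 → max 400
Option 4 regrets: 0, 270, 0, 0, 0 → max 270
Smallest max regret = 150 → Option 2.

Option 2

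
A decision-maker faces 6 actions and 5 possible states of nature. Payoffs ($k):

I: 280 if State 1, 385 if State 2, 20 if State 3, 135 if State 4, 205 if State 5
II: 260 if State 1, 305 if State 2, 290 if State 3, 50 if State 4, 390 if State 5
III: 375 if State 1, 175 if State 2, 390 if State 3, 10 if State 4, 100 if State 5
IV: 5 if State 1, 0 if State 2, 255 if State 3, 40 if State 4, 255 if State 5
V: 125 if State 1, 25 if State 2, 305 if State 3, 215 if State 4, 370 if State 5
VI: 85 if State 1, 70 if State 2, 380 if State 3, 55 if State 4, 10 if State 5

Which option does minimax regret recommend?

Column bests: State 1=375, State 2=385, State 3=390, State 4=215, State 5=390.
I regrets: 95, 0, 370, 80, 185 → max 370
II regrets: 115, 80, 100, 165, 0 → max 165
III regrets: 0, 210, 0, 205, 290 → max 290
IV regrets: 370, 385, 135, 175, 135 → max 385
V regrets: 250, 360, 85, 0, 20 → max 360
VI regrets: 290, 315, 10, 160, 380 → max 380
Smallest max regret = 165 → II.

II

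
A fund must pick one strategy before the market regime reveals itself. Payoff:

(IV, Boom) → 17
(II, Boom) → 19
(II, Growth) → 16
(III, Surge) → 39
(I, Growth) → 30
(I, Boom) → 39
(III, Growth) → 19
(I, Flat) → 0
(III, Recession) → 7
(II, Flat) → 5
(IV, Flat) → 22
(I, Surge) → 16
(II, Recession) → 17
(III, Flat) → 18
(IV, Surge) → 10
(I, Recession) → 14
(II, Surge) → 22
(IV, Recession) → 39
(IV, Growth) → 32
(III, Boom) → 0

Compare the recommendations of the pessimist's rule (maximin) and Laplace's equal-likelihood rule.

maximin → IV; laplace → IV (agree)

Row minima: I=0, II=5, III=0, IV=10
Best worst-case = 10 → IV.
Row averages: I=19.8, II=15.8, III=16.6, IV=24
Highest average = 24 → IV.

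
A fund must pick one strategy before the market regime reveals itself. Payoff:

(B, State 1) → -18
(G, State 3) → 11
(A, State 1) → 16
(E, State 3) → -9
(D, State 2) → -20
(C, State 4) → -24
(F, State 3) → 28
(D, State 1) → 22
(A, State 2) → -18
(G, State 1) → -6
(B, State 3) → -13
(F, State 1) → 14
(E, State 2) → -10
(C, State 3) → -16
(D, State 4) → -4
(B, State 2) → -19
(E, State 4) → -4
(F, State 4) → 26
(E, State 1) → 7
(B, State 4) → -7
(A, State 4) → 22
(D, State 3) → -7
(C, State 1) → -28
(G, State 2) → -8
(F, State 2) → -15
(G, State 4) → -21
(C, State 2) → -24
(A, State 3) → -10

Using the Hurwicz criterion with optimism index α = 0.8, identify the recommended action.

F

A: 0.8·22 + 0.2·(-18) = 14
B: 0.8·(-7) + 0.2·(-19) = -9.4
C: 0.8·(-16) + 0.2·(-28) = -18.4
D: 0.8·22 + 0.2·(-20) = 13.6
E: 0.8·7 + 0.2·(-10) = 3.6
F: 0.8·28 + 0.2·(-15) = 19.4
G: 0.8·11 + 0.2·(-21) = 4.6
Highest Hurwicz score = 19.4 → F.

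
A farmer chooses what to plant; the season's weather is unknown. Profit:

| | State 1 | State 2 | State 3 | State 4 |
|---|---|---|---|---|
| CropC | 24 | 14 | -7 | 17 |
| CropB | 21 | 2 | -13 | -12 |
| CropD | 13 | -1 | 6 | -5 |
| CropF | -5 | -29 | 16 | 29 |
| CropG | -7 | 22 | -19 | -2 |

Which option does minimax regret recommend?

Column bests: State 1=24, State 2=22, State 3=16, State 4=29.
CropC regrets: 0, 8, 23, 12 → max 23
CropB regrets: 3, 20, 29, 41 → max 41
CropD regrets: 11, 23, 10, 34 → max 34
CropF regrets: 29, 51, 0, 0 → max 51
CropG regrets: 31, 0, 35, 31 → max 35
Smallest max regret = 23 → CropC.

CropC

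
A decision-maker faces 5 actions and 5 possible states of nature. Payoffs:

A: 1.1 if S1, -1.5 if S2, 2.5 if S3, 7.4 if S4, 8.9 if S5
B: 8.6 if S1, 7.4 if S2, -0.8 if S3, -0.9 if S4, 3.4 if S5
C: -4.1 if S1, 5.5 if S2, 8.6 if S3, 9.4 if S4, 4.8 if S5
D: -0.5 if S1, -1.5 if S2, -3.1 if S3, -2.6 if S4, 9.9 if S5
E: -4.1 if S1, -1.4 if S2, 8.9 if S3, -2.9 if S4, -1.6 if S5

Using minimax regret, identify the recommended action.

Column bests: S1=8.6, S2=7.4, S3=8.9, S4=9.4, S5=9.9.
A regrets: 7.5, 8.9, 6.4, 2.0, 1.0 → max 8.9
B regrets: 0.0, 0.0, 9.7, 10.3, 6.5 → max 10.3
C regrets: 12.7, 1.9, 0.3, 0.0, 5.1 → max 12.7
D regrets: 9.1, 8.9, 12.0, 12.0, 0.0 → max 12.0
E regrets: 12.7, 8.8, 0.0, 12.3, 11.5 → max 12.7
Smallest max regret = 8.9 → A.

A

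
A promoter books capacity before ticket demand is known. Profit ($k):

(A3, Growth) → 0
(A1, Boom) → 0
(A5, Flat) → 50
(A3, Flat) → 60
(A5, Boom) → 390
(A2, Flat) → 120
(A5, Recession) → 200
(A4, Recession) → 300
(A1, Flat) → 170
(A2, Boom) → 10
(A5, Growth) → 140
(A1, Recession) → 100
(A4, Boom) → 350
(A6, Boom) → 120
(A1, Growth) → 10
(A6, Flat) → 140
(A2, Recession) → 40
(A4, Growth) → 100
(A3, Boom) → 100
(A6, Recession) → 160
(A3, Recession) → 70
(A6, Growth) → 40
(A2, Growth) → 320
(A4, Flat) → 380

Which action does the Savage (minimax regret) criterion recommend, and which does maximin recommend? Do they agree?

Column bests: Recession=300, Flat=380, Growth=320, Boom=390.
A1 regrets: 200, 210, 310, 390 → max 390
A2 regrets: 260, 260, 0, 380 → max 380
A3 regrets: 230, 320, 320, 290 → max 320
A4 regrets: 0, 0, 220, 40 → max 220
A5 regrets: 100, 330, 180, 0 → max 330
A6 regrets: 140, 240, 280, 270 → max 280
Smallest max regret = 220 → A4.
Row minima: A1=0, A2=10, A3=0, A4=100, A5=50, A6=40
Best worst-case = 100 → A4.

minimax regret → A4; maximin → A4 (agree)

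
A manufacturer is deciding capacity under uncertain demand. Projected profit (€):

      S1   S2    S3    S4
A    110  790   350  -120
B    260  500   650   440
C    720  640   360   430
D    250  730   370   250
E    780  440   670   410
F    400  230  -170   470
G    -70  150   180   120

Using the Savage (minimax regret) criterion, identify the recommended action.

C

Column bests: S1=780, S2=790, S3=670, S4=470.
A regrets: 670, 0, 320, 590 → max 670
B regrets: 520, 290, 20, 30 → max 520
C regrets: 60, 150, 310, 40 → max 310
D regrets: 530, 60, 300, 220 → max 530
E regrets: 0, 350, 0, 60 → max 350
F regrets: 380, 560, 840, 0 → max 840
G regrets: 850, 640, 490, 350 → max 850
Smallest max regret = 310 → C.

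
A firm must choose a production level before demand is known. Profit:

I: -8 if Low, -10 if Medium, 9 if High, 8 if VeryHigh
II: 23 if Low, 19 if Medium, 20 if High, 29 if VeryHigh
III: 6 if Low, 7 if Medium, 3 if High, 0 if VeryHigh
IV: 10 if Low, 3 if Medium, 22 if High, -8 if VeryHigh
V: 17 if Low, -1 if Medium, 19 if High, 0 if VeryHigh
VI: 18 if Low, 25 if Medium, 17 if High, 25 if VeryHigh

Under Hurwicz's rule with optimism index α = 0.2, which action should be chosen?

I: 0.2·9 + 0.8·(-10) = -6.2
II: 0.2·29 + 0.8·19 = 21
III: 0.2·7 + 0.8·0 = 1.4
IV: 0.2·22 + 0.8·(-8) = -2
V: 0.2·19 + 0.8·(-1) = 3
VI: 0.2·25 + 0.8·17 = 18.6
Highest Hurwicz score = 21 → II.

II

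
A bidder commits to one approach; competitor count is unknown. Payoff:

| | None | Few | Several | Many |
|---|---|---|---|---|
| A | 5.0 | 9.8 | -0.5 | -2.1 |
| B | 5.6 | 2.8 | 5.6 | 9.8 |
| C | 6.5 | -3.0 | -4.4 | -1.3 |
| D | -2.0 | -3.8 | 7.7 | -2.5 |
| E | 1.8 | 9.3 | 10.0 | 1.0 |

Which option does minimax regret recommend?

B

Column bests: None=6.5, Few=9.8, Several=10.0, Many=9.8.
A regrets: 1.5, 0.0, 10.5, 11.9 → max 11.9
B regrets: 0.9, 7.0, 4.4, 0.0 → max 7.0
C regrets: 0.0, 12.8, 14.4, 11.1 → max 14.4
D regrets: 8.5, 13.6, 2.3, 12.3 → max 13.6
E regrets: 4.7, 0.5, 0.0, 8.8 → max 8.8
Smallest max regret = 7.0 → B.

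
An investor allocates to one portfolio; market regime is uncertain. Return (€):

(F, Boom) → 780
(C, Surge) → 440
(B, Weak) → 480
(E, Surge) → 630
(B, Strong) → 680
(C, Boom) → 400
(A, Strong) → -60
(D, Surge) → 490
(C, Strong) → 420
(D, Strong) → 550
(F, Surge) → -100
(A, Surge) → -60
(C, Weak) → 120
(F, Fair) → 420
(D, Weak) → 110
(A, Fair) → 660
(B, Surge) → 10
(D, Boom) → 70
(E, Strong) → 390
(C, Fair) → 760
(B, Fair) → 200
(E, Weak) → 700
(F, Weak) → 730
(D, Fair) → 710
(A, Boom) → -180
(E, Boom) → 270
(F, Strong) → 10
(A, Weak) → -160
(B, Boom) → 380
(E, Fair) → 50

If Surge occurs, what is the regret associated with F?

730

Best payoff under Surge is 630.
Regret = 630 − (-100) = 730.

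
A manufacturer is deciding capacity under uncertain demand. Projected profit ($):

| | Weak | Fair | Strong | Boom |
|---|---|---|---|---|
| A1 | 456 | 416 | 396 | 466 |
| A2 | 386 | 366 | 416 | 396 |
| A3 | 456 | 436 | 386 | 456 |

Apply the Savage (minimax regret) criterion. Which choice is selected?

A1

Column bests: Weak=456, Fair=436, Strong=416, Boom=466.
A1 regrets: 0, 20, 20, 0 → max 20
A2 regrets: 70, 70, 0, 70 → max 70
A3 regrets: 0, 0, 30, 10 → max 30
Smallest max regret = 20 → A1.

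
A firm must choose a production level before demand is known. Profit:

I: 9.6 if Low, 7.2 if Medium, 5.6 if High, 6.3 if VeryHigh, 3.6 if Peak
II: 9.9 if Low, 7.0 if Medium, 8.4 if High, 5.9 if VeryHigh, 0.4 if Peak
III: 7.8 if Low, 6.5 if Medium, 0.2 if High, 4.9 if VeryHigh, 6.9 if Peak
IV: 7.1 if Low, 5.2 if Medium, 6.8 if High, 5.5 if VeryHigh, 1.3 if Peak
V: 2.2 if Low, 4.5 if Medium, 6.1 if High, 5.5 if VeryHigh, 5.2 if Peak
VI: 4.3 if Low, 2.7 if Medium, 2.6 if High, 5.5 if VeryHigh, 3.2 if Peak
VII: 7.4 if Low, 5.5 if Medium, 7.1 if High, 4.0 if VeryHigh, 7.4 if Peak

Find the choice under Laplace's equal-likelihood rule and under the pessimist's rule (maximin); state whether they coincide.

Row averages: I=6.46, II=6.32, III=5.26, IV=5.18, V=4.7, VI=3.66, VII=6.28
Highest average = 6.46 → I.
Row minima: I=3.6, II=0.4, III=0.2, IV=1.3, V=2.2, VI=2.6, VII=4.0
Best worst-case = 4.0 → VII.

laplace → I; maximin → VII (disagree)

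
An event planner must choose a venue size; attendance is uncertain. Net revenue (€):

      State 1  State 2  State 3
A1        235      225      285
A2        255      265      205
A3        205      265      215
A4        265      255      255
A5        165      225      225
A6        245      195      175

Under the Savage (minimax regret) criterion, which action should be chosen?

A4

Column bests: State 1=265, State 2=265, State 3=285.
A1 regrets: 30, 40, 0 → max 40
A2 regrets: 10, 0, 80 → max 80
A3 regrets: 60, 0, 70 → max 70
A4 regrets: 0, 10, 30 → max 30
A5 regrets: 100, 40, 60 → max 100
A6 regrets: 20, 70, 110 → max 110
Smallest max regret = 30 → A4.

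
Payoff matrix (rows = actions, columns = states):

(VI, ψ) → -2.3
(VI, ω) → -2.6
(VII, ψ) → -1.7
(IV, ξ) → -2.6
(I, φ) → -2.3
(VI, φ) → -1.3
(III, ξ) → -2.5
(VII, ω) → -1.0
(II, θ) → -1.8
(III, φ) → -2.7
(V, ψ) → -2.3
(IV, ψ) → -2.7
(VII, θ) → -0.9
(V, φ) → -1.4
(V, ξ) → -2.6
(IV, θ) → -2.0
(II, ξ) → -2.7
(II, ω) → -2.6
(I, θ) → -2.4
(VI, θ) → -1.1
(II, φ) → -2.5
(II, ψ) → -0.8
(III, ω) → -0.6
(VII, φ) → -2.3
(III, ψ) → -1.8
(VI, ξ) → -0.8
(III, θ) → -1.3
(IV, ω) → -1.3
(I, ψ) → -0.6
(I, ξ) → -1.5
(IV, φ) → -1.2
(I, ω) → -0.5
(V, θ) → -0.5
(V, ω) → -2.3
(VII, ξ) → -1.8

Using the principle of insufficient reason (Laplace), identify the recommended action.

Row averages: I=-1.46, II=-2.08, III=-1.78, IV=-1.96, V=-1.82, VI=-1.62, VII=-1.54
Highest average = -1.46 → I.

I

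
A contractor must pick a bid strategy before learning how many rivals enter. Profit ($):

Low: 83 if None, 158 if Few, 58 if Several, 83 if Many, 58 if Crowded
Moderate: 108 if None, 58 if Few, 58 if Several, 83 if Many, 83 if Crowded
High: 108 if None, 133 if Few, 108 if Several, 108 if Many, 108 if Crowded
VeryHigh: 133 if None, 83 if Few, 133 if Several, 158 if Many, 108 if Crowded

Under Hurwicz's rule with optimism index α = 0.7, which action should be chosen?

Low: 0.7·158 + 0.3·58 = 128
Moderate: 0.7·108 + 0.3·58 = 93
High: 0.7·133 + 0.3·108 = 125.5
VeryHigh: 0.7·158 + 0.3·83 = 135.5
Highest Hurwicz score = 135.5 → VeryHigh.

VeryHigh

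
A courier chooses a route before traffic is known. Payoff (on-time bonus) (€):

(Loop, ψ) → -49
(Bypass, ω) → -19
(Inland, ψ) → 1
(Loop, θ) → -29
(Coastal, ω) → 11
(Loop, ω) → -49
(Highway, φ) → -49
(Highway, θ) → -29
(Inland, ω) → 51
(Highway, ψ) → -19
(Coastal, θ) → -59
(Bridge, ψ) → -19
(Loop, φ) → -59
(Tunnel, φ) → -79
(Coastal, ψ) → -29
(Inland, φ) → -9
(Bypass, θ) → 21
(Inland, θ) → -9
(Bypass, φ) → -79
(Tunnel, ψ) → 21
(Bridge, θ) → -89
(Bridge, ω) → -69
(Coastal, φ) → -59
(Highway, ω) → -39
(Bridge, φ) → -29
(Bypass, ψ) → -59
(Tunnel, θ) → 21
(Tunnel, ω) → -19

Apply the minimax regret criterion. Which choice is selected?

Column bests: θ=21, φ=-9, ψ=21, ω=51.
Inland regrets: 30, 0, 20, 0 → max 30
Bridge regrets: 110, 20, 40, 120 → max 120
Tunnel regrets: 0, 70, 0, 70 → max 70
Loop regrets: 50, 50, 70, 100 → max 100
Highway regrets: 50, 40, 40, 90 → max 90
Coastal regrets: 80, 50, 50, 40 → max 80
Bypass regrets: 0, 70, 80, 70 → max 80
Smallest max regret = 30 → Inland.

Inland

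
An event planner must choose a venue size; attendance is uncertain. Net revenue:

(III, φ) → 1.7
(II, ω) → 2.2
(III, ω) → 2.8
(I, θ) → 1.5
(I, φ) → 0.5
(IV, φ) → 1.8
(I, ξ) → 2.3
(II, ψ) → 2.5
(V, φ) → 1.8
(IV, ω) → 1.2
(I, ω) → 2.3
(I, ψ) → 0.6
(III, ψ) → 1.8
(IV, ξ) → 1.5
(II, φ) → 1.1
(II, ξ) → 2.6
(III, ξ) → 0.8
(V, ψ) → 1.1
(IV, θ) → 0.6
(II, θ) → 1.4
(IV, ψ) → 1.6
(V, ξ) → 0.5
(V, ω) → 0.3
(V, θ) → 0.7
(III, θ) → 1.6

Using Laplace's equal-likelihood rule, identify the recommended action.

Row averages: I=1.44, II=1.96, III=1.74, IV=1.34, V=0.88
Highest average = 1.96 → II.

II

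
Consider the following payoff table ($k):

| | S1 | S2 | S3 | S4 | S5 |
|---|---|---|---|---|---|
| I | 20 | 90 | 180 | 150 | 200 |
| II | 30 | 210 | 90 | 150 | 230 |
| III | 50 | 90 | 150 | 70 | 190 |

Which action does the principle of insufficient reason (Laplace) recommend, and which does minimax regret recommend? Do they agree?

Row averages: I=128, II=142, III=110
Highest average = 142 → II.
Column bests: S1=50, S2=210, S3=180, S4=150, S5=230.
I regrets: 30, 120, 0, 0, 30 → max 120
II regrets: 20, 0, 90, 0, 0 → max 90
III regrets: 0, 120, 30, 80, 40 → max 120
Smallest max regret = 90 → II.

laplace → II; minimax regret → II (agree)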